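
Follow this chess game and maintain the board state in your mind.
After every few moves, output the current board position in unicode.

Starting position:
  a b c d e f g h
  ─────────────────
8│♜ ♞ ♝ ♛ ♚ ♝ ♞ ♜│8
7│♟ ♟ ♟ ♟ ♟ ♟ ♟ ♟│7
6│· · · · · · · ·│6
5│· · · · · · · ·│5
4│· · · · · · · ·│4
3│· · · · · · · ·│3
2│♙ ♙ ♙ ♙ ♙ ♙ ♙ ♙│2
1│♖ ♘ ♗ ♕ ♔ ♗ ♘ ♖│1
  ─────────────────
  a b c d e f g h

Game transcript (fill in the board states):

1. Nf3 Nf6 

  a b c d e f g h
  ─────────────────
8│♜ ♞ ♝ ♛ ♚ ♝ · ♜│8
7│♟ ♟ ♟ ♟ ♟ ♟ ♟ ♟│7
6│· · · · · ♞ · ·│6
5│· · · · · · · ·│5
4│· · · · · · · ·│4
3│· · · · · ♘ · ·│3
2│♙ ♙ ♙ ♙ ♙ ♙ ♙ ♙│2
1│♖ ♘ ♗ ♕ ♔ ♗ · ♖│1
  ─────────────────
  a b c d e f g h

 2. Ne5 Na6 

  a b c d e f g h
  ─────────────────
8│♜ · ♝ ♛ ♚ ♝ · ♜│8
7│♟ ♟ ♟ ♟ ♟ ♟ ♟ ♟│7
6│♞ · · · · ♞ · ·│6
5│· · · · ♘ · · ·│5
4│· · · · · · · ·│4
3│· · · · · · · ·│3
2│♙ ♙ ♙ ♙ ♙ ♙ ♙ ♙│2
1│♖ ♘ ♗ ♕ ♔ ♗ · ♖│1
  ─────────────────
  a b c d e f g h

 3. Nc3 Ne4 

  a b c d e f g h
  ─────────────────
8│♜ · ♝ ♛ ♚ ♝ · ♜│8
7│♟ ♟ ♟ ♟ ♟ ♟ ♟ ♟│7
6│♞ · · · · · · ·│6
5│· · · · ♘ · · ·│5
4│· · · · ♞ · · ·│4
3│· · ♘ · · · · ·│3
2│♙ ♙ ♙ ♙ ♙ ♙ ♙ ♙│2
1│♖ · ♗ ♕ ♔ ♗ · ♖│1
  ─────────────────
  a b c d e f g h

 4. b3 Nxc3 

  a b c d e f g h
  ─────────────────
8│♜ · ♝ ♛ ♚ ♝ · ♜│8
7│♟ ♟ ♟ ♟ ♟ ♟ ♟ ♟│7
6│♞ · · · · · · ·│6
5│· · · · ♘ · · ·│5
4│· · · · · · · ·│4
3│· ♙ ♞ · · · · ·│3
2│♙ · ♙ ♙ ♙ ♙ ♙ ♙│2
1│♖ · ♗ ♕ ♔ ♗ · ♖│1
  ─────────────────
  a b c d e f g h

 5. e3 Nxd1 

  a b c d e f g h
  ─────────────────
8│♜ · ♝ ♛ ♚ ♝ · ♜│8
7│♟ ♟ ♟ ♟ ♟ ♟ ♟ ♟│7
6│♞ · · · · · · ·│6
5│· · · · ♘ · · ·│5
4│· · · · · · · ·│4
3│· ♙ · · ♙ · · ·│3
2│♙ · ♙ ♙ · ♙ ♙ ♙│2
1│♖ · ♗ ♞ ♔ ♗ · ♖│1
  ─────────────────
  a b c d e f g h



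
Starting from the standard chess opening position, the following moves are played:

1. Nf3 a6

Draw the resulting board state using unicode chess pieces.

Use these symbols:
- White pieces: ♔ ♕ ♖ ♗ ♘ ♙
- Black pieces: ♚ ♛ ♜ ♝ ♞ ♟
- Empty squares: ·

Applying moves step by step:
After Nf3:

♜ ♞ ♝ ♛ ♚ ♝ ♞ ♜
♟ ♟ ♟ ♟ ♟ ♟ ♟ ♟
· · · · · · · ·
· · · · · · · ·
· · · · · · · ·
· · · · · ♘ · ·
♙ ♙ ♙ ♙ ♙ ♙ ♙ ♙
♖ ♘ ♗ ♕ ♔ ♗ · ♖


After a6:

♜ ♞ ♝ ♛ ♚ ♝ ♞ ♜
· ♟ ♟ ♟ ♟ ♟ ♟ ♟
♟ · · · · · · ·
· · · · · · · ·
· · · · · · · ·
· · · · · ♘ · ·
♙ ♙ ♙ ♙ ♙ ♙ ♙ ♙
♖ ♘ ♗ ♕ ♔ ♗ · ♖



  a b c d e f g h
  ─────────────────
8│♜ ♞ ♝ ♛ ♚ ♝ ♞ ♜│8
7│· ♟ ♟ ♟ ♟ ♟ ♟ ♟│7
6│♟ · · · · · · ·│6
5│· · · · · · · ·│5
4│· · · · · · · ·│4
3│· · · · · ♘ · ·│3
2│♙ ♙ ♙ ♙ ♙ ♙ ♙ ♙│2
1│♖ ♘ ♗ ♕ ♔ ♗ · ♖│1
  ─────────────────
  a b c d e f g h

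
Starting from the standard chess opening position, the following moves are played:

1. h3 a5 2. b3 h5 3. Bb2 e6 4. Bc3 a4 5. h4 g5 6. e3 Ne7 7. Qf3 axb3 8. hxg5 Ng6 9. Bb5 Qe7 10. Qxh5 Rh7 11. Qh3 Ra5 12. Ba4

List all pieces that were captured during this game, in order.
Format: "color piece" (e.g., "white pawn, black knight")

Tracking captures:
  axb3: captured white pawn
  hxg5: captured black pawn
  Qxh5: captured black pawn

white pawn, black pawn, black pawn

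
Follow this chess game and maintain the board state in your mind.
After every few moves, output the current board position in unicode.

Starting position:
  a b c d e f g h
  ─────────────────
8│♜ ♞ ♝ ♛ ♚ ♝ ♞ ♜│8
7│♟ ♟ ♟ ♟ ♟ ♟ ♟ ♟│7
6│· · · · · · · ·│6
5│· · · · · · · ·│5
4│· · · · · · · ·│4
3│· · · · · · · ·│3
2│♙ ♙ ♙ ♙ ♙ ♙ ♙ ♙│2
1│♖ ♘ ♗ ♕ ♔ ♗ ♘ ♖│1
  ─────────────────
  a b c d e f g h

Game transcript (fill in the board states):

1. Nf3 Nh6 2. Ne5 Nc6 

  a b c d e f g h
  ─────────────────
8│♜ · ♝ ♛ ♚ ♝ · ♜│8
7│♟ ♟ ♟ ♟ ♟ ♟ ♟ ♟│7
6│· · ♞ · · · · ♞│6
5│· · · · ♘ · · ·│5
4│· · · · · · · ·│4
3│· · · · · · · ·│3
2│♙ ♙ ♙ ♙ ♙ ♙ ♙ ♙│2
1│♖ ♘ ♗ ♕ ♔ ♗ · ♖│1
  ─────────────────
  a b c d e f g h

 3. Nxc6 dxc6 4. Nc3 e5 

  a b c d e f g h
  ─────────────────
8│♜ · ♝ ♛ ♚ ♝ · ♜│8
7│♟ ♟ ♟ · · ♟ ♟ ♟│7
6│· · ♟ · · · · ♞│6
5│· · · · ♟ · · ·│5
4│· · · · · · · ·│4
3│· · ♘ · · · · ·│3
2│♙ ♙ ♙ ♙ ♙ ♙ ♙ ♙│2
1│♖ · ♗ ♕ ♔ ♗ · ♖│1
  ─────────────────
  a b c d e f g h

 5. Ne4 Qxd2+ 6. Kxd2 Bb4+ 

  a b c d e f g h
  ─────────────────
8│♜ · ♝ · ♚ · · ♜│8
7│♟ ♟ ♟ · · ♟ ♟ ♟│7
6│· · ♟ · · · · ♞│6
5│· · · · ♟ · · ·│5
4│· ♝ · · ♘ · · ·│4
3│· · · · · · · ·│3
2│♙ ♙ ♙ ♔ ♙ ♙ ♙ ♙│2
1│♖ · ♗ ♕ · ♗ · ♖│1
  ─────────────────
  a b c d e f g h

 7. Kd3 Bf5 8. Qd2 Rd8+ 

  a b c d e f g h
  ─────────────────
8│· · · ♜ ♚ · · ♜│8
7│♟ ♟ ♟ · · ♟ ♟ ♟│7
6│· · ♟ · · · · ♞│6
5│· · · · ♟ ♝ · ·│5
4│· ♝ · · ♘ · · ·│4
3│· · · ♔ · · · ·│3
2│♙ ♙ ♙ ♕ ♙ ♙ ♙ ♙│2
1│♖ · ♗ · · ♗ · ♖│1
  ─────────────────
  a b c d e f g h

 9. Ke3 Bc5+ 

  a b c d e f g h
  ─────────────────
8│· · · ♜ ♚ · · ♜│8
7│♟ ♟ ♟ · · ♟ ♟ ♟│7
6│· · ♟ · · · · ♞│6
5│· · ♝ · ♟ ♝ · ·│5
4│· · · · ♘ · · ·│4
3│· · · · ♔ · · ·│3
2│♙ ♙ ♙ ♕ ♙ ♙ ♙ ♙│2
1│♖ · ♗ · · ♗ · ♖│1
  ─────────────────
  a b c d e f g h


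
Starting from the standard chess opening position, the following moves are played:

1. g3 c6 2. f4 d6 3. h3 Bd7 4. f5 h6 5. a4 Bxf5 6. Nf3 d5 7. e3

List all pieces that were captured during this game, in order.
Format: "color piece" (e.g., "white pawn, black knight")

Tracking captures:
  Bxf5: captured white pawn

white pawn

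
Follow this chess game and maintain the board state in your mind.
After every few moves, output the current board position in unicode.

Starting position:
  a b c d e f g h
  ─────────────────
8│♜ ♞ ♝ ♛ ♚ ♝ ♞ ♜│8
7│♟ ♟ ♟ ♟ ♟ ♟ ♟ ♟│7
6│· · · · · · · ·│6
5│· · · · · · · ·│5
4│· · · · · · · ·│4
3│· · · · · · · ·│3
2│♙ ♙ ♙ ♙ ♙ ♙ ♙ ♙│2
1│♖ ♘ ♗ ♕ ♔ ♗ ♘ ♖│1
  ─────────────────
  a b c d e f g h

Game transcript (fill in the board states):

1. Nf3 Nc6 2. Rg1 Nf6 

  a b c d e f g h
  ─────────────────
8│♜ · ♝ ♛ ♚ ♝ · ♜│8
7│♟ ♟ ♟ ♟ ♟ ♟ ♟ ♟│7
6│· · ♞ · · ♞ · ·│6
5│· · · · · · · ·│5
4│· · · · · · · ·│4
3│· · · · · ♘ · ·│3
2│♙ ♙ ♙ ♙ ♙ ♙ ♙ ♙│2
1│♖ ♘ ♗ ♕ ♔ ♗ ♖ ·│1
  ─────────────────
  a b c d e f g h

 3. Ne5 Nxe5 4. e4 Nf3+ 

  a b c d e f g h
  ─────────────────
8│♜ · ♝ ♛ ♚ ♝ · ♜│8
7│♟ ♟ ♟ ♟ ♟ ♟ ♟ ♟│7
6│· · · · · ♞ · ·│6
5│· · · · · · · ·│5
4│· · · · ♙ · · ·│4
3│· · · · · ♞ · ·│3
2│♙ ♙ ♙ ♙ · ♙ ♙ ♙│2
1│♖ ♘ ♗ ♕ ♔ ♗ ♖ ·│1
  ─────────────────
  a b c d e f g h

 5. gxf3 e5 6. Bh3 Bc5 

  a b c d e f g h
  ─────────────────
8│♜ · ♝ ♛ ♚ · · ♜│8
7│♟ ♟ ♟ ♟ · ♟ ♟ ♟│7
6│· · · · · ♞ · ·│6
5│· · ♝ · ♟ · · ·│5
4│· · · · ♙ · · ·│4
3│· · · · · ♙ · ♗│3
2│♙ ♙ ♙ ♙ · ♙ · ♙│2
1│♖ ♘ ♗ ♕ ♔ · ♖ ·│1
  ─────────────────
  a b c d e f g h

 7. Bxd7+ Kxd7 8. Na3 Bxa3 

  a b c d e f g h
  ─────────────────
8│♜ · ♝ ♛ · · · ♜│8
7│♟ ♟ ♟ ♚ · ♟ ♟ ♟│7
6│· · · · · ♞ · ·│6
5│· · · · ♟ · · ·│5
4│· · · · ♙ · · ·│4
3│♝ · · · · ♙ · ·│3
2│♙ ♙ ♙ ♙ · ♙ · ♙│2
1│♖ · ♗ ♕ ♔ · ♖ ·│1
  ─────────────────
  a b c d e f g h

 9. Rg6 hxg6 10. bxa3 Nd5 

  a b c d e f g h
  ─────────────────
8│♜ · ♝ ♛ · · · ♜│8
7│♟ ♟ ♟ ♚ · ♟ ♟ ·│7
6│· · · · · · ♟ ·│6
5│· · · ♞ ♟ · · ·│5
4│· · · · ♙ · · ·│4
3│♙ · · · · ♙ · ·│3
2│♙ · ♙ ♙ · ♙ · ♙│2
1│♖ · ♗ ♕ ♔ · · ·│1
  ─────────────────
  a b c d e f g h



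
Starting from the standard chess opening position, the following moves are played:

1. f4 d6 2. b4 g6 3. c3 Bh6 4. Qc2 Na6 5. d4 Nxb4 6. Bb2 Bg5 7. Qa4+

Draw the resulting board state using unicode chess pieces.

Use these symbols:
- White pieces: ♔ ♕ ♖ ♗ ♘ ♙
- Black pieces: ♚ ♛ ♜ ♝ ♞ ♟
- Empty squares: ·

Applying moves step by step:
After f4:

♜ ♞ ♝ ♛ ♚ ♝ ♞ ♜
♟ ♟ ♟ ♟ ♟ ♟ ♟ ♟
· · · · · · · ·
· · · · · · · ·
· · · · · ♙ · ·
· · · · · · · ·
♙ ♙ ♙ ♙ ♙ · ♙ ♙
♖ ♘ ♗ ♕ ♔ ♗ ♘ ♖


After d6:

♜ ♞ ♝ ♛ ♚ ♝ ♞ ♜
♟ ♟ ♟ · ♟ ♟ ♟ ♟
· · · ♟ · · · ·
· · · · · · · ·
· · · · · ♙ · ·
· · · · · · · ·
♙ ♙ ♙ ♙ ♙ · ♙ ♙
♖ ♘ ♗ ♕ ♔ ♗ ♘ ♖


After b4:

♜ ♞ ♝ ♛ ♚ ♝ ♞ ♜
♟ ♟ ♟ · ♟ ♟ ♟ ♟
· · · ♟ · · · ·
· · · · · · · ·
· ♙ · · · ♙ · ·
· · · · · · · ·
♙ · ♙ ♙ ♙ · ♙ ♙
♖ ♘ ♗ ♕ ♔ ♗ ♘ ♖


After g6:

♜ ♞ ♝ ♛ ♚ ♝ ♞ ♜
♟ ♟ ♟ · ♟ ♟ · ♟
· · · ♟ · · ♟ ·
· · · · · · · ·
· ♙ · · · ♙ · ·
· · · · · · · ·
♙ · ♙ ♙ ♙ · ♙ ♙
♖ ♘ ♗ ♕ ♔ ♗ ♘ ♖


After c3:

♜ ♞ ♝ ♛ ♚ ♝ ♞ ♜
♟ ♟ ♟ · ♟ ♟ · ♟
· · · ♟ · · ♟ ·
· · · · · · · ·
· ♙ · · · ♙ · ·
· · ♙ · · · · ·
♙ · · ♙ ♙ · ♙ ♙
♖ ♘ ♗ ♕ ♔ ♗ ♘ ♖


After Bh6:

♜ ♞ ♝ ♛ ♚ · ♞ ♜
♟ ♟ ♟ · ♟ ♟ · ♟
· · · ♟ · · ♟ ♝
· · · · · · · ·
· ♙ · · · ♙ · ·
· · ♙ · · · · ·
♙ · · ♙ ♙ · ♙ ♙
♖ ♘ ♗ ♕ ♔ ♗ ♘ ♖


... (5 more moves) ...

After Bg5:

♜ · ♝ ♛ ♚ · ♞ ♜
♟ ♟ ♟ · ♟ ♟ · ♟
· · · ♟ · · ♟ ·
· · · · · · ♝ ·
· ♞ · ♙ · ♙ · ·
· · ♙ · · · · ·
♙ ♗ ♕ · ♙ · ♙ ♙
♖ ♘ · · ♔ ♗ ♘ ♖


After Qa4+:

♜ · ♝ ♛ ♚ · ♞ ♜
♟ ♟ ♟ · ♟ ♟ · ♟
· · · ♟ · · ♟ ·
· · · · · · ♝ ·
♕ ♞ · ♙ · ♙ · ·
· · ♙ · · · · ·
♙ ♗ · · ♙ · ♙ ♙
♖ ♘ · · ♔ ♗ ♘ ♖



  a b c d e f g h
  ─────────────────
8│♜ · ♝ ♛ ♚ · ♞ ♜│8
7│♟ ♟ ♟ · ♟ ♟ · ♟│7
6│· · · ♟ · · ♟ ·│6
5│· · · · · · ♝ ·│5
4│♕ ♞ · ♙ · ♙ · ·│4
3│· · ♙ · · · · ·│3
2│♙ ♗ · · ♙ · ♙ ♙│2
1│♖ ♘ · · ♔ ♗ ♘ ♖│1
  ─────────────────
  a b c d e f g h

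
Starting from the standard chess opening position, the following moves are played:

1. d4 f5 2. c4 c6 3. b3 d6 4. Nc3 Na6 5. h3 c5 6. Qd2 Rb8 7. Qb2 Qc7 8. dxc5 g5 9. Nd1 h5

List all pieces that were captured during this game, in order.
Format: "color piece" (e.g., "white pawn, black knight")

Tracking captures:
  dxc5: captured black pawn

black pawn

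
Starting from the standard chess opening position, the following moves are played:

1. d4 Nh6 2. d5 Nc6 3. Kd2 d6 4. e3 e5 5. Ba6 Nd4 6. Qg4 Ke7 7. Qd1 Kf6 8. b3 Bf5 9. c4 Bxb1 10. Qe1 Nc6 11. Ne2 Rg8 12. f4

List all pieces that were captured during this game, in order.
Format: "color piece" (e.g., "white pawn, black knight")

Tracking captures:
  Bxb1: captured white knight

white knight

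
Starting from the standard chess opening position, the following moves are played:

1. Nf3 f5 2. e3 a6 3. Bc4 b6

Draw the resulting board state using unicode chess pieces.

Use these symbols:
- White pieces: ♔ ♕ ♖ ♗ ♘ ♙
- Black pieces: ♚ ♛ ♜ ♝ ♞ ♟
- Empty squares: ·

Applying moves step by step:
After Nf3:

♜ ♞ ♝ ♛ ♚ ♝ ♞ ♜
♟ ♟ ♟ ♟ ♟ ♟ ♟ ♟
· · · · · · · ·
· · · · · · · ·
· · · · · · · ·
· · · · · ♘ · ·
♙ ♙ ♙ ♙ ♙ ♙ ♙ ♙
♖ ♘ ♗ ♕ ♔ ♗ · ♖


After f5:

♜ ♞ ♝ ♛ ♚ ♝ ♞ ♜
♟ ♟ ♟ ♟ ♟ · ♟ ♟
· · · · · · · ·
· · · · · ♟ · ·
· · · · · · · ·
· · · · · ♘ · ·
♙ ♙ ♙ ♙ ♙ ♙ ♙ ♙
♖ ♘ ♗ ♕ ♔ ♗ · ♖


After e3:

♜ ♞ ♝ ♛ ♚ ♝ ♞ ♜
♟ ♟ ♟ ♟ ♟ · ♟ ♟
· · · · · · · ·
· · · · · ♟ · ·
· · · · · · · ·
· · · · ♙ ♘ · ·
♙ ♙ ♙ ♙ · ♙ ♙ ♙
♖ ♘ ♗ ♕ ♔ ♗ · ♖


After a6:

♜ ♞ ♝ ♛ ♚ ♝ ♞ ♜
· ♟ ♟ ♟ ♟ · ♟ ♟
♟ · · · · · · ·
· · · · · ♟ · ·
· · · · · · · ·
· · · · ♙ ♘ · ·
♙ ♙ ♙ ♙ · ♙ ♙ ♙
♖ ♘ ♗ ♕ ♔ ♗ · ♖


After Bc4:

♜ ♞ ♝ ♛ ♚ ♝ ♞ ♜
· ♟ ♟ ♟ ♟ · ♟ ♟
♟ · · · · · · ·
· · · · · ♟ · ·
· · ♗ · · · · ·
· · · · ♙ ♘ · ·
♙ ♙ ♙ ♙ · ♙ ♙ ♙
♖ ♘ ♗ ♕ ♔ · · ♖


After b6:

♜ ♞ ♝ ♛ ♚ ♝ ♞ ♜
· · ♟ ♟ ♟ · ♟ ♟
♟ ♟ · · · · · ·
· · · · · ♟ · ·
· · ♗ · · · · ·
· · · · ♙ ♘ · ·
♙ ♙ ♙ ♙ · ♙ ♙ ♙
♖ ♘ ♗ ♕ ♔ · · ♖



  a b c d e f g h
  ─────────────────
8│♜ ♞ ♝ ♛ ♚ ♝ ♞ ♜│8
7│· · ♟ ♟ ♟ · ♟ ♟│7
6│♟ ♟ · · · · · ·│6
5│· · · · · ♟ · ·│5
4│· · ♗ · · · · ·│4
3│· · · · ♙ ♘ · ·│3
2│♙ ♙ ♙ ♙ · ♙ ♙ ♙│2
1│♖ ♘ ♗ ♕ ♔ · · ♖│1
  ─────────────────
  a b c d e f g h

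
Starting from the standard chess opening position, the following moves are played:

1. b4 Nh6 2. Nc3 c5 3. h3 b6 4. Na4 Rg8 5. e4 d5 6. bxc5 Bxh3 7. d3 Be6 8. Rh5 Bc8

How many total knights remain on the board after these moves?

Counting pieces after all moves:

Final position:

  a b c d e f g h
  ─────────────────
8│♜ ♞ ♝ ♛ ♚ ♝ ♜ ·│8
7│♟ · · · ♟ ♟ ♟ ♟│7
6│· ♟ · · · · · ♞│6
5│· · ♙ ♟ · · · ♖│5
4│♘ · · · ♙ · · ·│4
3│· · · ♙ · · · ·│3
2│♙ · ♙ · · ♙ ♙ ·│2
1│♖ · ♗ ♕ ♔ ♗ ♘ ·│1
  ─────────────────
  a b c d e f g h


4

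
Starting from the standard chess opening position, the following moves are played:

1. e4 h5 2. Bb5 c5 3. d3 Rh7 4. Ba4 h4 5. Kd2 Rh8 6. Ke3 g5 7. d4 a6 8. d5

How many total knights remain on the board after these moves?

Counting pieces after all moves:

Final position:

  a b c d e f g h
  ─────────────────
8│♜ ♞ ♝ ♛ ♚ ♝ ♞ ♜│8
7│· ♟ · ♟ ♟ ♟ · ·│7
6│♟ · · · · · · ·│6
5│· · ♟ ♙ · · ♟ ·│5
4│♗ · · · ♙ · · ♟│4
3│· · · · ♔ · · ·│3
2│♙ ♙ ♙ · · ♙ ♙ ♙│2
1│♖ ♘ ♗ ♕ · · ♘ ♖│1
  ─────────────────
  a b c d e f g h


4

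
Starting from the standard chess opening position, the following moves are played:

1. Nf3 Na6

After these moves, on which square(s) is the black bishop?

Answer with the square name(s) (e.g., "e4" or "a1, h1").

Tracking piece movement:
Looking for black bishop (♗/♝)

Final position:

  a b c d e f g h
  ─────────────────
8│♜ · ♝ ♛ ♚ ♝ ♞ ♜│8
7│♟ ♟ ♟ ♟ ♟ ♟ ♟ ♟│7
6│♞ · · · · · · ·│6
5│· · · · · · · ·│5
4│· · · · · · · ·│4
3│· · · · · ♘ · ·│3
2│♙ ♙ ♙ ♙ ♙ ♙ ♙ ♙│2
1│♖ ♘ ♗ ♕ ♔ ♗ · ♖│1
  ─────────────────
  a b c d e f g h


c8, f8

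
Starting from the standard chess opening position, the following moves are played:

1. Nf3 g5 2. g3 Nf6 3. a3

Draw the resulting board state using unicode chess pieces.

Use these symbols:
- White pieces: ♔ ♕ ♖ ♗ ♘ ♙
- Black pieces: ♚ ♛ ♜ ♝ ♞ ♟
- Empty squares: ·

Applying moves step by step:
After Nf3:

♜ ♞ ♝ ♛ ♚ ♝ ♞ ♜
♟ ♟ ♟ ♟ ♟ ♟ ♟ ♟
· · · · · · · ·
· · · · · · · ·
· · · · · · · ·
· · · · · ♘ · ·
♙ ♙ ♙ ♙ ♙ ♙ ♙ ♙
♖ ♘ ♗ ♕ ♔ ♗ · ♖


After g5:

♜ ♞ ♝ ♛ ♚ ♝ ♞ ♜
♟ ♟ ♟ ♟ ♟ ♟ · ♟
· · · · · · · ·
· · · · · · ♟ ·
· · · · · · · ·
· · · · · ♘ · ·
♙ ♙ ♙ ♙ ♙ ♙ ♙ ♙
♖ ♘ ♗ ♕ ♔ ♗ · ♖


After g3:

♜ ♞ ♝ ♛ ♚ ♝ ♞ ♜
♟ ♟ ♟ ♟ ♟ ♟ · ♟
· · · · · · · ·
· · · · · · ♟ ·
· · · · · · · ·
· · · · · ♘ ♙ ·
♙ ♙ ♙ ♙ ♙ ♙ · ♙
♖ ♘ ♗ ♕ ♔ ♗ · ♖


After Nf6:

♜ ♞ ♝ ♛ ♚ ♝ · ♜
♟ ♟ ♟ ♟ ♟ ♟ · ♟
· · · · · ♞ · ·
· · · · · · ♟ ·
· · · · · · · ·
· · · · · ♘ ♙ ·
♙ ♙ ♙ ♙ ♙ ♙ · ♙
♖ ♘ ♗ ♕ ♔ ♗ · ♖


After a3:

♜ ♞ ♝ ♛ ♚ ♝ · ♜
♟ ♟ ♟ ♟ ♟ ♟ · ♟
· · · · · ♞ · ·
· · · · · · ♟ ·
· · · · · · · ·
♙ · · · · ♘ ♙ ·
· ♙ ♙ ♙ ♙ ♙ · ♙
♖ ♘ ♗ ♕ ♔ ♗ · ♖



  a b c d e f g h
  ─────────────────
8│♜ ♞ ♝ ♛ ♚ ♝ · ♜│8
7│♟ ♟ ♟ ♟ ♟ ♟ · ♟│7
6│· · · · · ♞ · ·│6
5│· · · · · · ♟ ·│5
4│· · · · · · · ·│4
3│♙ · · · · ♘ ♙ ·│3
2│· ♙ ♙ ♙ ♙ ♙ · ♙│2
1│♖ ♘ ♗ ♕ ♔ ♗ · ♖│1
  ─────────────────
  a b c d e f g h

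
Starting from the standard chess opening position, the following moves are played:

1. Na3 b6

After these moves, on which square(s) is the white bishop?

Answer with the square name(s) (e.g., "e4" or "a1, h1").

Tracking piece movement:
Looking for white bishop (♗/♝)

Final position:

  a b c d e f g h
  ─────────────────
8│♜ ♞ ♝ ♛ ♚ ♝ ♞ ♜│8
7│♟ · ♟ ♟ ♟ ♟ ♟ ♟│7
6│· ♟ · · · · · ·│6
5│· · · · · · · ·│5
4│· · · · · · · ·│4
3│♘ · · · · · · ·│3
2│♙ ♙ ♙ ♙ ♙ ♙ ♙ ♙│2
1│♖ · ♗ ♕ ♔ ♗ ♘ ♖│1
  ─────────────────
  a b c d e f g h


c1, f1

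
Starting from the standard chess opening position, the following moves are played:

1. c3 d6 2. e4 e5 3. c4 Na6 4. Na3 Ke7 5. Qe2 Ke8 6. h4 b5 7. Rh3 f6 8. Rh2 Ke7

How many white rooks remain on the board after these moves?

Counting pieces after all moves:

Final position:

  a b c d e f g h
  ─────────────────
8│♜ · ♝ ♛ · ♝ ♞ ♜│8
7│♟ · ♟ · ♚ · ♟ ♟│7
6│♞ · · ♟ · ♟ · ·│6
5│· ♟ · · ♟ · · ·│5
4│· · ♙ · ♙ · · ♙│4
3│♘ · · · · · · ·│3
2│♙ ♙ · ♙ ♕ ♙ ♙ ♖│2
1│♖ · ♗ · ♔ ♗ ♘ ·│1
  ─────────────────
  a b c d e f g h


2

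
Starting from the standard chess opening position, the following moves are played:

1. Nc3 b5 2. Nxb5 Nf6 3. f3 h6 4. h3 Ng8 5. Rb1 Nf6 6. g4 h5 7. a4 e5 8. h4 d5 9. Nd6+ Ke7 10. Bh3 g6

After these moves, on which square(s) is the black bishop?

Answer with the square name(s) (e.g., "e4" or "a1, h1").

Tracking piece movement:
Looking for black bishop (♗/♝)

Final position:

  a b c d e f g h
  ─────────────────
8│♜ ♞ ♝ ♛ · ♝ · ♜│8
7│♟ · ♟ · ♚ ♟ · ·│7
6│· · · ♘ · ♞ ♟ ·│6
5│· · · ♟ ♟ · · ♟│5
4│♙ · · · · · ♙ ♙│4
3│· · · · · ♙ · ♗│3
2│· ♙ ♙ ♙ ♙ · · ·│2
1│· ♖ ♗ ♕ ♔ · ♘ ♖│1
  ─────────────────
  a b c d e f g h


c8, f8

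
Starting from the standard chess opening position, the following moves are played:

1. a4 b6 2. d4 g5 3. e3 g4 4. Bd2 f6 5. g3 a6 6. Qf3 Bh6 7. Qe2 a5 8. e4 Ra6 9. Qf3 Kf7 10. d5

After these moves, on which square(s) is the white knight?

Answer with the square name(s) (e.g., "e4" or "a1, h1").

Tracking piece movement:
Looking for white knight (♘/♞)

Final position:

  a b c d e f g h
  ─────────────────
8│· ♞ ♝ ♛ · · ♞ ♜│8
7│· · ♟ ♟ ♟ ♚ · ♟│7
6│♜ ♟ · · · ♟ · ♝│6
5│♟ · · ♙ · · · ·│5
4│♙ · · · ♙ · ♟ ·│4
3│· · · · · ♕ ♙ ·│3
2│· ♙ ♙ ♗ · ♙ · ♙│2
1│♖ ♘ · · ♔ ♗ ♘ ♖│1
  ─────────────────
  a b c d e f g h


b1, g1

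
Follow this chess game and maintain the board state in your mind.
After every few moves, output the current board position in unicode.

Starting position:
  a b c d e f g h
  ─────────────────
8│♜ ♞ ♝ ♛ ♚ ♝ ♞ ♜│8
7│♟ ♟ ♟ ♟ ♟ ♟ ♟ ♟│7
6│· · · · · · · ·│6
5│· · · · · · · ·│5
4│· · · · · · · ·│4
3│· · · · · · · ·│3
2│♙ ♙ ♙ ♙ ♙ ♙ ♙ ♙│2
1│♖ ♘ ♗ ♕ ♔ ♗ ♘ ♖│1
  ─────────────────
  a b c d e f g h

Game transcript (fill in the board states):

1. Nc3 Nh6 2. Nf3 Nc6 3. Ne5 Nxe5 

  a b c d e f g h
  ─────────────────
8│♜ · ♝ ♛ ♚ ♝ · ♜│8
7│♟ ♟ ♟ ♟ ♟ ♟ ♟ ♟│7
6│· · · · · · · ♞│6
5│· · · · ♞ · · ·│5
4│· · · · · · · ·│4
3│· · ♘ · · · · ·│3
2│♙ ♙ ♙ ♙ ♙ ♙ ♙ ♙│2
1│♖ · ♗ ♕ ♔ ♗ · ♖│1
  ─────────────────
  a b c d e f g h

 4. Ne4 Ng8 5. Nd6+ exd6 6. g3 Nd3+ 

  a b c d e f g h
  ─────────────────
8│♜ · ♝ ♛ ♚ ♝ ♞ ♜│8
7│♟ ♟ ♟ ♟ · ♟ ♟ ♟│7
6│· · · ♟ · · · ·│6
5│· · · · · · · ·│5
4│· · · · · · · ·│4
3│· · · ♞ · · ♙ ·│3
2│♙ ♙ ♙ ♙ ♙ ♙ · ♙│2
1│♖ · ♗ ♕ ♔ ♗ · ♖│1
  ─────────────────
  a b c d e f g h

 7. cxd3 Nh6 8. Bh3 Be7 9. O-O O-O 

  a b c d e f g h
  ─────────────────
8│♜ · ♝ ♛ · ♜ ♚ ·│8
7│♟ ♟ ♟ ♟ ♝ ♟ ♟ ♟│7
6│· · · ♟ · · · ♞│6
5│· · · · · · · ·│5
4│· · · · · · · ·│4
3│· · · ♙ · · ♙ ♗│3
2│♙ ♙ · ♙ ♙ ♙ · ♙│2
1│♖ · ♗ ♕ · ♖ ♔ ·│1
  ─────────────────
  a b c d e f g h

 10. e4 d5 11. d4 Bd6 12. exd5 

  a b c d e f g h
  ─────────────────
8│♜ · ♝ ♛ · ♜ ♚ ·│8
7│♟ ♟ ♟ ♟ · ♟ ♟ ♟│7
6│· · · ♝ · · · ♞│6
5│· · · ♙ · · · ·│5
4│· · · ♙ · · · ·│4
3│· · · · · · ♙ ♗│3
2│♙ ♙ · ♙ · ♙ · ♙│2
1│♖ · ♗ ♕ · ♖ ♔ ·│1
  ─────────────────
  a b c d e f g h


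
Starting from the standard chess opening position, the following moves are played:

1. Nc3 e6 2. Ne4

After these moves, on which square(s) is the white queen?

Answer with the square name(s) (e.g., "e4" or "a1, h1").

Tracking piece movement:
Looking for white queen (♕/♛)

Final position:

  a b c d e f g h
  ─────────────────
8│♜ ♞ ♝ ♛ ♚ ♝ ♞ ♜│8
7│♟ ♟ ♟ ♟ · ♟ ♟ ♟│7
6│· · · · ♟ · · ·│6
5│· · · · · · · ·│5
4│· · · · ♘ · · ·│4
3│· · · · · · · ·│3
2│♙ ♙ ♙ ♙ ♙ ♙ ♙ ♙│2
1│♖ · ♗ ♕ ♔ ♗ ♘ ♖│1
  ─────────────────
  a b c d e f g h


d1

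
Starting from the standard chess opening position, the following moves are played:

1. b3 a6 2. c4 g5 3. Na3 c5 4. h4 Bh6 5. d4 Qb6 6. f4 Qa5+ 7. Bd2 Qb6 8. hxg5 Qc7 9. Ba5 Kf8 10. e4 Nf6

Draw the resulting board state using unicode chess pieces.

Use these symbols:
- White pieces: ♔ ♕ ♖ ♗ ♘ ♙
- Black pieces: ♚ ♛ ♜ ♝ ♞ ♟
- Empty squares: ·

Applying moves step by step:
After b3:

♜ ♞ ♝ ♛ ♚ ♝ ♞ ♜
♟ ♟ ♟ ♟ ♟ ♟ ♟ ♟
· · · · · · · ·
· · · · · · · ·
· · · · · · · ·
· ♙ · · · · · ·
♙ · ♙ ♙ ♙ ♙ ♙ ♙
♖ ♘ ♗ ♕ ♔ ♗ ♘ ♖


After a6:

♜ ♞ ♝ ♛ ♚ ♝ ♞ ♜
· ♟ ♟ ♟ ♟ ♟ ♟ ♟
♟ · · · · · · ·
· · · · · · · ·
· · · · · · · ·
· ♙ · · · · · ·
♙ · ♙ ♙ ♙ ♙ ♙ ♙
♖ ♘ ♗ ♕ ♔ ♗ ♘ ♖


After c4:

♜ ♞ ♝ ♛ ♚ ♝ ♞ ♜
· ♟ ♟ ♟ ♟ ♟ ♟ ♟
♟ · · · · · · ·
· · · · · · · ·
· · ♙ · · · · ·
· ♙ · · · · · ·
♙ · · ♙ ♙ ♙ ♙ ♙
♖ ♘ ♗ ♕ ♔ ♗ ♘ ♖


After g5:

♜ ♞ ♝ ♛ ♚ ♝ ♞ ♜
· ♟ ♟ ♟ ♟ ♟ · ♟
♟ · · · · · · ·
· · · · · · ♟ ·
· · ♙ · · · · ·
· ♙ · · · · · ·
♙ · · ♙ ♙ ♙ ♙ ♙
♖ ♘ ♗ ♕ ♔ ♗ ♘ ♖


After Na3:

♜ ♞ ♝ ♛ ♚ ♝ ♞ ♜
· ♟ ♟ ♟ ♟ ♟ · ♟
♟ · · · · · · ·
· · · · · · ♟ ·
· · ♙ · · · · ·
♘ ♙ · · · · · ·
♙ · · ♙ ♙ ♙ ♙ ♙
♖ · ♗ ♕ ♔ ♗ ♘ ♖


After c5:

♜ ♞ ♝ ♛ ♚ ♝ ♞ ♜
· ♟ · ♟ ♟ ♟ · ♟
♟ · · · · · · ·
· · ♟ · · · ♟ ·
· · ♙ · · · · ·
♘ ♙ · · · · · ·
♙ · · ♙ ♙ ♙ ♙ ♙
♖ · ♗ ♕ ♔ ♗ ♘ ♖


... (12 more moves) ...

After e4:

♜ ♞ ♝ · · ♚ ♞ ♜
· ♟ ♛ ♟ ♟ ♟ · ♟
♟ · · · · · · ♝
♗ · ♟ · · · ♙ ·
· · ♙ ♙ ♙ ♙ · ·
♘ ♙ · · · · · ·
♙ · · · · · ♙ ·
♖ · · ♕ ♔ ♗ ♘ ♖


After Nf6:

♜ ♞ ♝ · · ♚ · ♜
· ♟ ♛ ♟ ♟ ♟ · ♟
♟ · · · · ♞ · ♝
♗ · ♟ · · · ♙ ·
· · ♙ ♙ ♙ ♙ · ·
♘ ♙ · · · · · ·
♙ · · · · · ♙ ·
♖ · · ♕ ♔ ♗ ♘ ♖



  a b c d e f g h
  ─────────────────
8│♜ ♞ ♝ · · ♚ · ♜│8
7│· ♟ ♛ ♟ ♟ ♟ · ♟│7
6│♟ · · · · ♞ · ♝│6
5│♗ · ♟ · · · ♙ ·│5
4│· · ♙ ♙ ♙ ♙ · ·│4
3│♘ ♙ · · · · · ·│3
2│♙ · · · · · ♙ ·│2
1│♖ · · ♕ ♔ ♗ ♘ ♖│1
  ─────────────────
  a b c d e f g h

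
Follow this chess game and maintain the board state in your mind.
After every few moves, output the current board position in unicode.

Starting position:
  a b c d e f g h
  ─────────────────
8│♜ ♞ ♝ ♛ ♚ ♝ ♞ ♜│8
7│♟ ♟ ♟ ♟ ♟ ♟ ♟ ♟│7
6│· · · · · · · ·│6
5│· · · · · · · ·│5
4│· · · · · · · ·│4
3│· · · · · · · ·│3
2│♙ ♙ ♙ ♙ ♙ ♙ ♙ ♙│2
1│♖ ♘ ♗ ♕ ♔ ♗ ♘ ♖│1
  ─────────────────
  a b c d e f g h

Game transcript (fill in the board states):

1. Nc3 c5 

  a b c d e f g h
  ─────────────────
8│♜ ♞ ♝ ♛ ♚ ♝ ♞ ♜│8
7│♟ ♟ · ♟ ♟ ♟ ♟ ♟│7
6│· · · · · · · ·│6
5│· · ♟ · · · · ·│5
4│· · · · · · · ·│4
3│· · ♘ · · · · ·│3
2│♙ ♙ ♙ ♙ ♙ ♙ ♙ ♙│2
1│♖ · ♗ ♕ ♔ ♗ ♘ ♖│1
  ─────────────────
  a b c d e f g h

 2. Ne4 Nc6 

  a b c d e f g h
  ─────────────────
8│♜ · ♝ ♛ ♚ ♝ ♞ ♜│8
7│♟ ♟ · ♟ ♟ ♟ ♟ ♟│7
6│· · ♞ · · · · ·│6
5│· · ♟ · · · · ·│5
4│· · · · ♘ · · ·│4
3│· · · · · · · ·│3
2│♙ ♙ ♙ ♙ ♙ ♙ ♙ ♙│2
1│♖ · ♗ ♕ ♔ ♗ ♘ ♖│1
  ─────────────────
  a b c d e f g h

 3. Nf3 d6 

  a b c d e f g h
  ─────────────────
8│♜ · ♝ ♛ ♚ ♝ ♞ ♜│8
7│♟ ♟ · · ♟ ♟ ♟ ♟│7
6│· · ♞ ♟ · · · ·│6
5│· · ♟ · · · · ·│5
4│· · · · ♘ · · ·│4
3│· · · · · ♘ · ·│3
2│♙ ♙ ♙ ♙ ♙ ♙ ♙ ♙│2
1│♖ · ♗ ♕ ♔ ♗ · ♖│1
  ─────────────────
  a b c d e f g h

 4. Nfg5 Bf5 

  a b c d e f g h
  ─────────────────
8│♜ · · ♛ ♚ ♝ ♞ ♜│8
7│♟ ♟ · · ♟ ♟ ♟ ♟│7
6│· · ♞ ♟ · · · ·│6
5│· · ♟ · · ♝ ♘ ·│5
4│· · · · ♘ · · ·│4
3│· · · · · · · ·│3
2│♙ ♙ ♙ ♙ ♙ ♙ ♙ ♙│2
1│♖ · ♗ ♕ ♔ ♗ · ♖│1
  ─────────────────
  a b c d e f g h



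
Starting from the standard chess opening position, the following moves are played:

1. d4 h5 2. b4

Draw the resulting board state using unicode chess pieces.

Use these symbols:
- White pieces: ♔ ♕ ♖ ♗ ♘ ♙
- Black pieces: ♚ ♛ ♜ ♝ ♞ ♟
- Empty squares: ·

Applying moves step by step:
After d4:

♜ ♞ ♝ ♛ ♚ ♝ ♞ ♜
♟ ♟ ♟ ♟ ♟ ♟ ♟ ♟
· · · · · · · ·
· · · · · · · ·
· · · ♙ · · · ·
· · · · · · · ·
♙ ♙ ♙ · ♙ ♙ ♙ ♙
♖ ♘ ♗ ♕ ♔ ♗ ♘ ♖


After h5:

♜ ♞ ♝ ♛ ♚ ♝ ♞ ♜
♟ ♟ ♟ ♟ ♟ ♟ ♟ ·
· · · · · · · ·
· · · · · · · ♟
· · · ♙ · · · ·
· · · · · · · ·
♙ ♙ ♙ · ♙ ♙ ♙ ♙
♖ ♘ ♗ ♕ ♔ ♗ ♘ ♖


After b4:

♜ ♞ ♝ ♛ ♚ ♝ ♞ ♜
♟ ♟ ♟ ♟ ♟ ♟ ♟ ·
· · · · · · · ·
· · · · · · · ♟
· ♙ · ♙ · · · ·
· · · · · · · ·
♙ · ♙ · ♙ ♙ ♙ ♙
♖ ♘ ♗ ♕ ♔ ♗ ♘ ♖



  a b c d e f g h
  ─────────────────
8│♜ ♞ ♝ ♛ ♚ ♝ ♞ ♜│8
7│♟ ♟ ♟ ♟ ♟ ♟ ♟ ·│7
6│· · · · · · · ·│6
5│· · · · · · · ♟│5
4│· ♙ · ♙ · · · ·│4
3│· · · · · · · ·│3
2│♙ · ♙ · ♙ ♙ ♙ ♙│2
1│♖ ♘ ♗ ♕ ♔ ♗ ♘ ♖│1
  ─────────────────
  a b c d e f g h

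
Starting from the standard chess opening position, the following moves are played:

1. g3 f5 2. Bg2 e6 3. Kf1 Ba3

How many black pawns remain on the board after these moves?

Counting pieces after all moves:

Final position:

  a b c d e f g h
  ─────────────────
8│♜ ♞ ♝ ♛ ♚ · ♞ ♜│8
7│♟ ♟ ♟ ♟ · · ♟ ♟│7
6│· · · · ♟ · · ·│6
5│· · · · · ♟ · ·│5
4│· · · · · · · ·│4
3│♝ · · · · · ♙ ·│3
2│♙ ♙ ♙ ♙ ♙ ♙ ♗ ♙│2
1│♖ ♘ ♗ ♕ · ♔ ♘ ♖│1
  ─────────────────
  a b c d e f g h


8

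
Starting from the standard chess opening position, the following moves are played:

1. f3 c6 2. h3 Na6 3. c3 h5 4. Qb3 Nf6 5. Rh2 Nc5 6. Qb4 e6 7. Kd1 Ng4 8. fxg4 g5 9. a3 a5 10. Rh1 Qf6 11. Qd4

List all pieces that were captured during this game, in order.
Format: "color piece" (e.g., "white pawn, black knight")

Tracking captures:
  fxg4: captured black knight

black knight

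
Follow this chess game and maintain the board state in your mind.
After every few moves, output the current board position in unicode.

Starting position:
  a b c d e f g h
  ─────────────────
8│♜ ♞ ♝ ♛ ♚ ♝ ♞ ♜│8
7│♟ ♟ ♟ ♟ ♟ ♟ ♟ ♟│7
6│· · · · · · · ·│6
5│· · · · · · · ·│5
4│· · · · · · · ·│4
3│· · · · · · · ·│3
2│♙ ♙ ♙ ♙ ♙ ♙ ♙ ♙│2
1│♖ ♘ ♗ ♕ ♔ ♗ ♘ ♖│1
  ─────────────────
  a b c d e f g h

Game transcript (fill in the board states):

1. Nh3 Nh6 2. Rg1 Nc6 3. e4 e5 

  a b c d e f g h
  ─────────────────
8│♜ · ♝ ♛ ♚ ♝ · ♜│8
7│♟ ♟ ♟ ♟ · ♟ ♟ ♟│7
6│· · ♞ · · · · ♞│6
5│· · · · ♟ · · ·│5
4│· · · · ♙ · · ·│4
3│· · · · · · · ♘│3
2│♙ ♙ ♙ ♙ · ♙ ♙ ♙│2
1│♖ ♘ ♗ ♕ ♔ ♗ ♖ ·│1
  ─────────────────
  a b c d e f g h

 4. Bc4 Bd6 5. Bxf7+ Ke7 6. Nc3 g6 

  a b c d e f g h
  ─────────────────
8│♜ · ♝ ♛ · · · ♜│8
7│♟ ♟ ♟ ♟ ♚ ♗ · ♟│7
6│· · ♞ ♝ · · ♟ ♞│6
5│· · · · ♟ · · ·│5
4│· · · · ♙ · · ·│4
3│· · ♘ · · · · ♘│3
2│♙ ♙ ♙ ♙ · ♙ ♙ ♙│2
1│♖ · ♗ ♕ ♔ · ♖ ·│1
  ─────────────────
  a b c d e f g h

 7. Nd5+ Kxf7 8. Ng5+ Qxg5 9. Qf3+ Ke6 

  a b c d e f g h
  ─────────────────
8│♜ · ♝ · · · · ♜│8
7│♟ ♟ ♟ ♟ · · · ♟│7
6│· · ♞ ♝ ♚ · ♟ ♞│6
5│· · · ♘ ♟ · ♛ ·│5
4│· · · · ♙ · · ·│4
3│· · · · · ♕ · ·│3
2│♙ ♙ ♙ ♙ · ♙ ♙ ♙│2
1│♖ · ♗ · ♔ · ♖ ·│1
  ─────────────────
  a b c d e f g h

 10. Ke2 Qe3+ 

  a b c d e f g h
  ─────────────────
8│♜ · ♝ · · · · ♜│8
7│♟ ♟ ♟ ♟ · · · ♟│7
6│· · ♞ ♝ ♚ · ♟ ♞│6
5│· · · ♘ ♟ · · ·│5
4│· · · · ♙ · · ·│4
3│· · · · ♛ ♕ · ·│3
2│♙ ♙ ♙ ♙ ♔ ♙ ♙ ♙│2
1│♖ · ♗ · · · ♖ ·│1
  ─────────────────
  a b c d e f g h


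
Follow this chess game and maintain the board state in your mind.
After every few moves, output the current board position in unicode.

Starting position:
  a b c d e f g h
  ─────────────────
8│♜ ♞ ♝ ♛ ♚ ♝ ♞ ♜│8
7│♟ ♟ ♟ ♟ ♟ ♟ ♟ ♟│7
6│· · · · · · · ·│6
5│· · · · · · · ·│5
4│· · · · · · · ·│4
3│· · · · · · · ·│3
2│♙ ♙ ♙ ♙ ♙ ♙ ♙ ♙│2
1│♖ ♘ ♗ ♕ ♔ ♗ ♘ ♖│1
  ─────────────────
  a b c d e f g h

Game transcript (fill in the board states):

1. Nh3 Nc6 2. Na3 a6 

  a b c d e f g h
  ─────────────────
8│♜ · ♝ ♛ ♚ ♝ ♞ ♜│8
7│· ♟ ♟ ♟ ♟ ♟ ♟ ♟│7
6│♟ · ♞ · · · · ·│6
5│· · · · · · · ·│5
4│· · · · · · · ·│4
3│♘ · · · · · · ♘│3
2│♙ ♙ ♙ ♙ ♙ ♙ ♙ ♙│2
1│♖ · ♗ ♕ ♔ ♗ · ♖│1
  ─────────────────
  a b c d e f g h

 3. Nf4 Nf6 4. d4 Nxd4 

  a b c d e f g h
  ─────────────────
8│♜ · ♝ ♛ ♚ ♝ · ♜│8
7│· ♟ ♟ ♟ ♟ ♟ ♟ ♟│7
6│♟ · · · · ♞ · ·│6
5│· · · · · · · ·│5
4│· · · ♞ · ♘ · ·│4
3│♘ · · · · · · ·│3
2│♙ ♙ ♙ · ♙ ♙ ♙ ♙│2
1│♖ · ♗ ♕ ♔ ♗ · ♖│1
  ─────────────────
  a b c d e f g h

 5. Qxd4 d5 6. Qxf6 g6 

  a b c d e f g h
  ─────────────────
8│♜ · ♝ ♛ ♚ ♝ · ♜│8
7│· ♟ ♟ · ♟ ♟ · ♟│7
6│♟ · · · · ♕ ♟ ·│6
5│· · · ♟ · · · ·│5
4│· · · · · ♘ · ·│4
3│♘ · · · · · · ·│3
2│♙ ♙ ♙ · ♙ ♙ ♙ ♙│2
1│♖ · ♗ · ♔ ♗ · ♖│1
  ─────────────────
  a b c d e f g h

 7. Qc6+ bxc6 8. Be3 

  a b c d e f g h
  ─────────────────
8│♜ · ♝ ♛ ♚ ♝ · ♜│8
7│· · ♟ · ♟ ♟ · ♟│7
6│♟ · ♟ · · · ♟ ·│6
5│· · · ♟ · · · ·│5
4│· · · · · ♘ · ·│4
3│♘ · · · ♗ · · ·│3
2│♙ ♙ ♙ · ♙ ♙ ♙ ♙│2
1│♖ · · · ♔ ♗ · ♖│1
  ─────────────────
  a b c d e f g h


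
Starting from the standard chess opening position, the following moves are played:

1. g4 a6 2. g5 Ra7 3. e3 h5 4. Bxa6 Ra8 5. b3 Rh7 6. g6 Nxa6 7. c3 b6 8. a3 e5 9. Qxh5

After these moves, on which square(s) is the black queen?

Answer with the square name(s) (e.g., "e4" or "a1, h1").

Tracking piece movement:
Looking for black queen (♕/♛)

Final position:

  a b c d e f g h
  ─────────────────
8│♜ · ♝ ♛ ♚ ♝ ♞ ·│8
7│· · ♟ ♟ · ♟ ♟ ♜│7
6│♞ ♟ · · · · ♙ ·│6
5│· · · · ♟ · · ♕│5
4│· · · · · · · ·│4
3│♙ ♙ ♙ · ♙ · · ·│3
2│· · · ♙ · ♙ · ♙│2
1│♖ ♘ ♗ · ♔ · ♘ ♖│1
  ─────────────────
  a b c d e f g h


d8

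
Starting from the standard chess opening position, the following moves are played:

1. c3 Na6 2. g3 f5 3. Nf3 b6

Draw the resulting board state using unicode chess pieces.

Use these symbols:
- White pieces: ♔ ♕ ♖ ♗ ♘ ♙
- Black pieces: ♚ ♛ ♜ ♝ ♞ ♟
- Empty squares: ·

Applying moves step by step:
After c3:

♜ ♞ ♝ ♛ ♚ ♝ ♞ ♜
♟ ♟ ♟ ♟ ♟ ♟ ♟ ♟
· · · · · · · ·
· · · · · · · ·
· · · · · · · ·
· · ♙ · · · · ·
♙ ♙ · ♙ ♙ ♙ ♙ ♙
♖ ♘ ♗ ♕ ♔ ♗ ♘ ♖


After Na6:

♜ · ♝ ♛ ♚ ♝ ♞ ♜
♟ ♟ ♟ ♟ ♟ ♟ ♟ ♟
♞ · · · · · · ·
· · · · · · · ·
· · · · · · · ·
· · ♙ · · · · ·
♙ ♙ · ♙ ♙ ♙ ♙ ♙
♖ ♘ ♗ ♕ ♔ ♗ ♘ ♖


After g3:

♜ · ♝ ♛ ♚ ♝ ♞ ♜
♟ ♟ ♟ ♟ ♟ ♟ ♟ ♟
♞ · · · · · · ·
· · · · · · · ·
· · · · · · · ·
· · ♙ · · · ♙ ·
♙ ♙ · ♙ ♙ ♙ · ♙
♖ ♘ ♗ ♕ ♔ ♗ ♘ ♖


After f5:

♜ · ♝ ♛ ♚ ♝ ♞ ♜
♟ ♟ ♟ ♟ ♟ · ♟ ♟
♞ · · · · · · ·
· · · · · ♟ · ·
· · · · · · · ·
· · ♙ · · · ♙ ·
♙ ♙ · ♙ ♙ ♙ · ♙
♖ ♘ ♗ ♕ ♔ ♗ ♘ ♖


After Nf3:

♜ · ♝ ♛ ♚ ♝ ♞ ♜
♟ ♟ ♟ ♟ ♟ · ♟ ♟
♞ · · · · · · ·
· · · · · ♟ · ·
· · · · · · · ·
· · ♙ · · ♘ ♙ ·
♙ ♙ · ♙ ♙ ♙ · ♙
♖ ♘ ♗ ♕ ♔ ♗ · ♖


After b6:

♜ · ♝ ♛ ♚ ♝ ♞ ♜
♟ · ♟ ♟ ♟ · ♟ ♟
♞ ♟ · · · · · ·
· · · · · ♟ · ·
· · · · · · · ·
· · ♙ · · ♘ ♙ ·
♙ ♙ · ♙ ♙ ♙ · ♙
♖ ♘ ♗ ♕ ♔ ♗ · ♖



  a b c d e f g h
  ─────────────────
8│♜ · ♝ ♛ ♚ ♝ ♞ ♜│8
7│♟ · ♟ ♟ ♟ · ♟ ♟│7
6│♞ ♟ · · · · · ·│6
5│· · · · · ♟ · ·│5
4│· · · · · · · ·│4
3│· · ♙ · · ♘ ♙ ·│3
2│♙ ♙ · ♙ ♙ ♙ · ♙│2
1│♖ ♘ ♗ ♕ ♔ ♗ · ♖│1
  ─────────────────
  a b c d e f g h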